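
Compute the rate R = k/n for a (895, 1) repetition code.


Rate = k/n = 1/895

1/895


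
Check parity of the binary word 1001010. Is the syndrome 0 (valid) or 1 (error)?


Syndrome = XOR of all bits = 1 XOR 0 XOR 0 XOR 1 XOR 0 XOR 1 XOR 0 = 1

1


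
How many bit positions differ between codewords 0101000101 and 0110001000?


Count differing positions: . . ^ ^ . . ^ ^ . ^ = 5 differences

5


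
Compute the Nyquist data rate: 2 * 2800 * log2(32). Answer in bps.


Rate = 2 * B * log2(M) = 2 * 2800 * 5.0 = 28000.0

28000.0 bps


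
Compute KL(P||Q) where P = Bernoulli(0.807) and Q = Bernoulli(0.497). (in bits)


KL = p*log2(p/q) + (1-p)*log2((1-p)/(1-q)) = 0.807*log2(0.807/0.497) + 0.193*log2(0.193/0.503) = 0.2976

0.2976 bits


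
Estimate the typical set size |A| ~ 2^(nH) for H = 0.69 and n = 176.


log2|A_typical| = nH = 176 * 0.69 = 121.44, so |A_typical| ~ 2^121.44 = 3.606e+36

3.606e+36


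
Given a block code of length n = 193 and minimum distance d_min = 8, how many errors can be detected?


Detection capability = d_min - 1 = 8 - 1 = 7

7 errors


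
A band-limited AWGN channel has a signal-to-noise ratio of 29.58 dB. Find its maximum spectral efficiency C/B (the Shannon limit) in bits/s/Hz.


SNR_linear = 10^(29.58/10) = 907.8205; C/B = log2(1 + SNR_linear) = log2(1 + 907.8205) = 9.8279

9.8279 bits/s/Hz


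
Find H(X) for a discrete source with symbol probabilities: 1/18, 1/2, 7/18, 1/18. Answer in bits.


H = -sum(p_i * log2(p_i)). Terms: -(1/18)*log2(1/18) = 0.231663; -(1/2)*log2(1/2) = 0.500000; -(7/18)*log2(7/18) = 0.529888; -(1/18)*log2(1/18) = 0.231663. H = 0.231663 + 0.500000 + 0.529888 + 0.231663 = 1.4932

1.4932 bits


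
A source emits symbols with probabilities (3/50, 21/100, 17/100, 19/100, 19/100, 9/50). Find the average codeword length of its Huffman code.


Huffman construction (repeatedly merge the two least-probable nodes; each merge adds 1 bit to every symbol beneath it): 3/50 + 17/100 = 23/100; 9/50 + 19/100 = 37/100; 19/100 + 21/100 = 2/5; 23/100 + 37/100 = 3/5; 2/5 + 3/5 = 1. Resulting codeword lengths (in the order the probabilities were given): (3, 2, 3, 3, 2, 3). L_avg = sum(p_i * l_i) = 3/50*3 + 21/100*2 + 17/100*3 + 19/100*3 + 19/100*2 + 9/50*3 = 13/5 = 2.6

2.6 bits


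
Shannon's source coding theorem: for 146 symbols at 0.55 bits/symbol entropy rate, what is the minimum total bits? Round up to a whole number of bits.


Minimum bits >= n * H = 146 * 0.55 = 80.3, rounded up to a whole number of bits = 81

81 bits


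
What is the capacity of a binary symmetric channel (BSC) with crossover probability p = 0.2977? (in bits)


H(p) = -p*log2(p) - (1-p)*log2(1-p) = -0.2977*log2(0.2977) - 0.7023*log2(0.7023) = 0.520400 + 0.358061 = 0.8785. C = 1 - H(p) = 1 - 0.8785 = 0.1215

0.1215 bits


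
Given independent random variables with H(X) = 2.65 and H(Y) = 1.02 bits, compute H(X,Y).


For independent variables, H(X,Y) = H(X) + H(Y) = 2.65 + 1.02 = 3.67

3.67 bits


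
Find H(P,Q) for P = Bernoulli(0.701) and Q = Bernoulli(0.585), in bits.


H(P,Q) = -p*log2(q) - (1-p)*log2(1-q). -0.701*log2(0.585) = 0.542218; -0.299*log2(0.415) = 0.379376. H(P,Q) = 0.542218 + 0.379376 = 0.9216

0.9216 bits


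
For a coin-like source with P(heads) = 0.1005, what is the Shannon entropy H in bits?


H = -p*log2(p) - (1-p)*log2(1-p). -0.1005*log2(0.1005) = 0.333131; -0.8995*log2(0.8995) = 0.137448. H = 0.333131 + 0.137448 = 0.4706

0.4706 bits


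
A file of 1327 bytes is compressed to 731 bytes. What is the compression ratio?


Ratio = original / compressed = 1327 / 731 = 1.8153

1.8153


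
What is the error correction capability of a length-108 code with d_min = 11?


Correction capability = floor((d-1)/2) = floor((11-1)/2) = 5

5 errors


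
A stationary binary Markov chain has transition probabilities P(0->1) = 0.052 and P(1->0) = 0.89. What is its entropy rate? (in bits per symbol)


Stationary distribution: pi_0 = p10/(p01+p10) = 0.9448, pi_1 = 0.0552. Entropy rate H' = pi_0*H(p01) + pi_1*H(p10) = 0.9448*0.2948 + 0.0552*0.4999 = 0.3062

0.3062 bits/symbol


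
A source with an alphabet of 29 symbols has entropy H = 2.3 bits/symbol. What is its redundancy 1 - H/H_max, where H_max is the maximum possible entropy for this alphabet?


H_max = log2(K) = log2(29) = 4.858 bits/symbol. Redundancy = 1 - H/H_max = 1 - 2.3/4.858 = 1 - 0.4734 = 0.5266

0.5266


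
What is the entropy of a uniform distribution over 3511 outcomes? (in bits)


H = log2(n) = log2(3511) = 11.7777

11.7777 bits


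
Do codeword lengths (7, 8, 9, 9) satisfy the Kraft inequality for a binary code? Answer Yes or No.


Kraft sum = sum(2^(-l_i)) = 0.0156, need <= 1. Result: satisfied (a binary prefix-free code with these lengths exists)

Yes


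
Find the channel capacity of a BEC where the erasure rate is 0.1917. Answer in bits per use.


C = 1 - epsilon = 1 - 0.1917 = 0.8083

0.8083 bits


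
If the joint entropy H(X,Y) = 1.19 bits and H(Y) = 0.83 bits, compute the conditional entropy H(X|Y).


H(X|Y) = H(X,Y) - H(Y) = 1.19 - 0.83 = 0.36

0.36 bits


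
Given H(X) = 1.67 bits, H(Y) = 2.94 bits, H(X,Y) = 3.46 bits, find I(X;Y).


I(X;Y) = H(X) + H(Y) - H(X,Y) = 1.67 + 2.94 - 3.46 = 1.15

1.15 bits


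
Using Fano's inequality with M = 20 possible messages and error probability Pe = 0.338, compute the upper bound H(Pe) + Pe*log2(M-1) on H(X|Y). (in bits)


H(Pe) = -Pe*log2(Pe) - (1-Pe)*log2(1-Pe) = -0.338*log2(0.338) - 0.662*log2(0.662) = 0.528938 + 0.393954 = 0.9229. Pe*log2(M-1) = 0.338*log2(19) = 1.435799. Bound = H(Pe) + Pe*log2(M-1) = 0.528938 + 0.393954 + 1.435799 = 2.3587

2.3587 bits


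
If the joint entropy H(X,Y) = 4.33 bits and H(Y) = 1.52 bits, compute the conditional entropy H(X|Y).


H(X|Y) = H(X,Y) - H(Y) = 4.33 - 1.52 = 2.81

2.81 bits


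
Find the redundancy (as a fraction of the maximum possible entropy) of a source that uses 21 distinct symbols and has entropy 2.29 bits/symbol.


H_max = log2(K) = log2(21) = 4.3923 bits/symbol. Redundancy = 1 - H/H_max = 1 - 2.29/4.3923 = 1 - 0.5214 = 0.4786

0.4786


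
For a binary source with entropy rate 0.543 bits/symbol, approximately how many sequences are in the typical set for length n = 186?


log2|A_typical| = nH = 186 * 0.543 = 100.998, so |A_typical| ~ 2^100.998 = 2.532e+30

2.532e+30


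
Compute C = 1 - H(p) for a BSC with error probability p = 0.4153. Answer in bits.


H(p) = -p*log2(p) - (1-p)*log2(1-p) = -0.4153*log2(0.4153) - 0.5847*log2(0.5847) = 0.526507 + 0.452693 = 0.9792. C = 1 - H(p) = 1 - 0.9792 = 0.0208

0.0208 bits


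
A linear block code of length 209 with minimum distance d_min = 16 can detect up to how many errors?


Detection capability = d_min - 1 = 16 - 1 = 15

15 errors


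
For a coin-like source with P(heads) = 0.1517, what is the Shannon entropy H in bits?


H = -p*log2(p) - (1-p)*log2(1-p). -0.1517*log2(0.1517) = 0.412731; -0.8483*log2(0.8483) = 0.201347. H = 0.412731 + 0.201347 = 0.6141

0.6141 bits


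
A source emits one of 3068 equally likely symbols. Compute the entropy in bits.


H = log2(n) = log2(3068) = 11.5831

11.5831 bits


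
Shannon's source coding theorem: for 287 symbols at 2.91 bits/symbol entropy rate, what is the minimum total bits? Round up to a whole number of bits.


Minimum bits >= n * H = 287 * 2.91 = 835.17, rounded up to a whole number of bits = 836

836 bits


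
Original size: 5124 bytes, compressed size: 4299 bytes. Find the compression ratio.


Ratio = original / compressed = 5124 / 4299 = 1.1919

1.1919


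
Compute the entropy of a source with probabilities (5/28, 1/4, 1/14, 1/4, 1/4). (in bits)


H = -sum(p_i * log2(p_i)). Terms: -(5/28)*log2(5/28) = 0.443826; -(1/4)*log2(1/4) = 0.500000; -(1/14)*log2(1/14) = 0.271954; -(1/4)*log2(1/4) = 0.500000; -(1/4)*log2(1/4) = 0.500000. H = 0.443826 + 0.500000 + 0.271954 + 0.500000 + 0.500000 = 2.2158

2.2158 bits


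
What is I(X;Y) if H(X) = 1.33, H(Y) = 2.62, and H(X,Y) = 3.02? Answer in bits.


I(X;Y) = H(X) + H(Y) - H(X,Y) = 1.33 + 2.62 - 3.02 = 0.93

0.93 bits


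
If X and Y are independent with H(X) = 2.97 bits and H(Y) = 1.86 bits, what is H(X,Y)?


For independent variables, H(X,Y) = H(X) + H(Y) = 2.97 + 1.86 = 4.83

4.83 bits


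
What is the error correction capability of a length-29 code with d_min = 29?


Correction capability = floor((d-1)/2) = floor((29-1)/2) = 14

14 errors


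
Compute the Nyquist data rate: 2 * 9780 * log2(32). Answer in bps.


Rate = 2 * B * log2(M) = 2 * 9780 * 5.0 = 97800.0

97800.0 bps


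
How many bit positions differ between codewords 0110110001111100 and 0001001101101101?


Count differing positions: . ^ ^ ^ ^ ^ ^ ^ . . . ^ . . . ^ = 9 differences

9


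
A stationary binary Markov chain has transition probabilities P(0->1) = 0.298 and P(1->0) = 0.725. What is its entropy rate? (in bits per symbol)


Stationary distribution: pi_0 = p10/(p01+p10) = 0.7087, pi_1 = 0.2913. Entropy rate H' = pi_0*H(p01) + pi_1*H(p10) = 0.7087*0.8788 + 0.2913*0.8485 = 0.87

0.87 bits/symbol


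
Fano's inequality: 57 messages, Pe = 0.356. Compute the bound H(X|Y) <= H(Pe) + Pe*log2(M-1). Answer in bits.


H(Pe) = -Pe*log2(Pe) - (1-Pe)*log2(1-Pe) = -0.356*log2(0.356) - 0.644*log2(0.644) = 0.530458 + 0.408855 = 0.9393. Pe*log2(M-1) = 0.356*log2(56) = 2.067418. Bound = H(Pe) + Pe*log2(M-1) = 0.530458 + 0.408855 + 2.067418 = 3.0067

3.0067 bits


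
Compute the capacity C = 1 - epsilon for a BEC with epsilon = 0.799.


C = 1 - epsilon = 1 - 0.799 = 0.201

0.201 bits


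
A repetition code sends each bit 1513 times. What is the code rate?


Rate = k/n = 1/1513

1/1513


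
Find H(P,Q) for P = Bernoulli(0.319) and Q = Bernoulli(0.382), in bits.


H(P,Q) = -p*log2(q) - (1-p)*log2(1-q). -0.319*log2(0.382) = 0.442885; -0.681*log2(0.618) = 0.472833. H(P,Q) = 0.442885 + 0.472833 = 0.9157

0.9157 bits


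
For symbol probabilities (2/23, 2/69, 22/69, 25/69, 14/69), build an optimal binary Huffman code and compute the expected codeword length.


Huffman construction (repeatedly merge the two least-probable nodes; each merge adds 1 bit to every symbol beneath it): 2/69 + 2/23 = 8/69; 8/69 + 14/69 = 22/69; 22/69 + 22/69 = 44/69; 25/69 + 44/69 = 1. Resulting codeword lengths (in the order the probabilities were given): (4, 4, 2, 1, 3). L_avg = sum(p_i * l_i) = 2/23*4 + 2/69*4 + 22/69*2 + 25/69*1 + 14/69*3 = 143/69 = 2.0725

2.0725 bits


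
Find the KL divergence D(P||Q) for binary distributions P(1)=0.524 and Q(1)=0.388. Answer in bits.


KL = p*log2(p/q) + (1-p)*log2((1-p)/(1-q)) = 0.524*log2(0.524/0.388) + 0.476*log2(0.476/0.612) = 0.0546

0.0546 bits


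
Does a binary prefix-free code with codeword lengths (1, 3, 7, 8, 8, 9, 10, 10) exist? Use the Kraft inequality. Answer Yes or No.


Kraft sum = sum(2^(-l_i)) = 0.6445, need <= 1. Result: satisfied (a binary prefix-free code with these lengths exists)

Yes


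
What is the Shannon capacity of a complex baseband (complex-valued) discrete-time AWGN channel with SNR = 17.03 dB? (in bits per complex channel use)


SNR_linear = 10^(17.03/10) = 50.4661; C = log2(1 + SNR_linear) = log2(1 + 50.4661) = 5.6856

5.6856 bits/channel use


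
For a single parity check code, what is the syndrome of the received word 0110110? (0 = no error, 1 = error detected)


Syndrome = XOR of all bits = 0 XOR 1 XOR 1 XOR 0 XOR 1 XOR 1 XOR 0 = 0

0


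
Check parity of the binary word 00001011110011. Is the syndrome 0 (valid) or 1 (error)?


Syndrome = XOR of all bits = 0 XOR 0 XOR 0 XOR 0 XOR 1 XOR 0 XOR 1 XOR 1 XOR 1 XOR 1 XOR 0 XOR 0 XOR 1 XOR 1 = 1

1


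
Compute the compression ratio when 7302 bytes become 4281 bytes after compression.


Ratio = original / compressed = 7302 / 4281 = 1.7057

1.7057


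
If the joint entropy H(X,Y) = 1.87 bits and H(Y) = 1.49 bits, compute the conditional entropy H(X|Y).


H(X|Y) = H(X,Y) - H(Y) = 1.87 - 1.49 = 0.38

0.38 bits


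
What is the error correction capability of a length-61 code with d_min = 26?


Correction capability = floor((d-1)/2) = floor((26-1)/2) = 12

12 errors


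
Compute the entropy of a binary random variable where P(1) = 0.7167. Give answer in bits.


H = -p*log2(p) - (1-p)*log2(1-p). -0.7167*log2(0.7167) = 0.344416; -0.2833*log2(0.2833) = 0.515492. H = 0.344416 + 0.515492 = 0.8599

0.8599 bits


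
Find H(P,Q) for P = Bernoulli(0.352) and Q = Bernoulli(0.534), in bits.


H(P,Q) = -p*log2(q) - (1-p)*log2(1-q). -0.352*log2(0.534) = 0.318591; -0.648*log2(0.466) = 0.713836. H(P,Q) = 0.318591 + 0.713836 = 1.0324

1.0324 bits


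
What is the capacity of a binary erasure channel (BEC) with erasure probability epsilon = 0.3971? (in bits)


C = 1 - epsilon = 1 - 0.3971 = 0.6029

0.6029 bits


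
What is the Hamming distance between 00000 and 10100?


Count differing positions: ^ . ^ . . = 2 differences

2


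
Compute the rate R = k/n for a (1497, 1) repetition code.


Rate = k/n = 1/1497

1/1497


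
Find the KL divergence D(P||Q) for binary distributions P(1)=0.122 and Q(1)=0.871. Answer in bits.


KL = p*log2(p/q) + (1-p)*log2((1-p)/(1-q)) = 0.122*log2(0.122/0.871) + 0.878*log2(0.878/0.129) = 2.0833

2.0833 bits


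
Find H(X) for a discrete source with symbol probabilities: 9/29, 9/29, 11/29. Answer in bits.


H = -sum(p_i * log2(p_i)). Terms: -(9/29)*log2(9/29) = 0.523879; -(9/29)*log2(9/29) = 0.523879; -(11/29)*log2(11/29) = 0.530484. H = 0.523879 + 0.523879 + 0.530484 = 1.5782

1.5782 bits


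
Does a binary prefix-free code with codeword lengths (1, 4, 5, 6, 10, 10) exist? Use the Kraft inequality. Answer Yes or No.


Kraft sum = sum(2^(-l_i)) = 0.6113, need <= 1. Result: satisfied (a binary prefix-free code with these lengths exists)

Yes


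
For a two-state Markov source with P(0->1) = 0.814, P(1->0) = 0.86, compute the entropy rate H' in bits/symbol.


Stationary distribution: pi_0 = p10/(p01+p10) = 0.5137, pi_1 = 0.4863. Entropy rate H' = pi_0*H(p01) + pi_1*H(p10) = 0.5137*0.693 + 0.4863*0.5842 = 0.6401

0.6401 bits/symbol


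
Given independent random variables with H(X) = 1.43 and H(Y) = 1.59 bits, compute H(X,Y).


For independent variables, H(X,Y) = H(X) + H(Y) = 1.43 + 1.59 = 3.02

3.02 bits


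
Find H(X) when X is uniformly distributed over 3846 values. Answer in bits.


H = log2(n) = log2(3846) = 11.9091

11.9091 bits


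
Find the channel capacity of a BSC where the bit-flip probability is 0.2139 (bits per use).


H(p) = -p*log2(p) - (1-p)*log2(1-p) = -0.2139*log2(0.2139) - 0.7861*log2(0.7861) = 0.475926 + 0.272946 = 0.7489. C = 1 - H(p) = 1 - 0.7489 = 0.2511

0.2511 bits


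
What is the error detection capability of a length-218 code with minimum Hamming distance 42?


Detection capability = d_min - 1 = 42 - 1 = 41

41 errors


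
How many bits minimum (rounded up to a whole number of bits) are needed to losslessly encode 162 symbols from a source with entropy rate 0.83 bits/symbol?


Minimum bits >= n * H = 162 * 0.83 = 134.46, rounded up to a whole number of bits = 135

135 bits


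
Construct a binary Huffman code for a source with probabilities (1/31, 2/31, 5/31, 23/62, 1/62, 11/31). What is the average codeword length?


Huffman construction (repeatedly merge the two least-probable nodes; each merge adds 1 bit to every symbol beneath it): 1/62 + 1/31 = 3/62; 3/62 + 2/31 = 7/62; 7/62 + 5/31 = 17/62; 17/62 + 11/31 = 39/62; 23/62 + 39/62 = 1. Resulting codeword lengths (in the order the probabilities were given): (5, 4, 3, 1, 5, 2). L_avg = sum(p_i * l_i) = 1/31*5 + 2/31*4 + 5/31*3 + 23/62*1 + 1/62*5 + 11/31*2 = 64/31 = 2.0645

2.0645 bits


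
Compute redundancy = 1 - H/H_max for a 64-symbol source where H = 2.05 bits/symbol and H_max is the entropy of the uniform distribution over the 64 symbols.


H_max = log2(K) = log2(64) = 6.0 bits/symbol. Redundancy = 1 - H/H_max = 1 - 2.05/6.0 = 1 - 0.3417 = 0.6583

0.6583


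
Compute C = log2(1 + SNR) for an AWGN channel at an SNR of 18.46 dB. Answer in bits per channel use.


SNR_linear = 10^(18.46/10) = 70.1455; C = log2(1 + SNR_linear) = log2(1 + 70.1455) = 6.1527

6.1527 bits/channel use


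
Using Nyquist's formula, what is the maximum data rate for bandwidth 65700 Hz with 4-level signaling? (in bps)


Rate = 2 * B * log2(M) = 2 * 65700 * 2.0 = 262800.0

262800.0 bps


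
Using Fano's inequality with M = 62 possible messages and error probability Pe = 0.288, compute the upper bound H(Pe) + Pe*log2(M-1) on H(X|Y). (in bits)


H(Pe) = -Pe*log2(Pe) - (1-Pe)*log2(1-Pe) = -0.288*log2(0.288) - 0.712*log2(0.712) = 0.517207 + 0.348916 = 0.8661. Pe*log2(M-1) = 0.288*log2(61) = 1.708052. Bound = H(Pe) + Pe*log2(M-1) = 0.517207 + 0.348916 + 1.708052 = 2.5742

2.5742 bits


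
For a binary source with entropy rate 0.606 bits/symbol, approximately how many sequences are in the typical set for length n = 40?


log2|A_typical| = nH = 40 * 0.606 = 24.24, so |A_typical| ~ 2^24.24 = 1.981e+07

1.981e+07


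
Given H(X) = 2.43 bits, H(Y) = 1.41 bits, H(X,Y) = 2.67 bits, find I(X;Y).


I(X;Y) = H(X) + H(Y) - H(X,Y) = 2.43 + 1.41 - 2.67 = 1.17

1.17 bits


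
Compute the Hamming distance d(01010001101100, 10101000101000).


Count differing positions: ^ ^ ^ ^ ^ . . ^ . . . ^ . . = 7 differences

7


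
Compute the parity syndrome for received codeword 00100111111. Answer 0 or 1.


Syndrome = XOR of all bits = 0 XOR 0 XOR 1 XOR 0 XOR 0 XOR 1 XOR 1 XOR 1 XOR 1 XOR 1 XOR 1 = 1

1


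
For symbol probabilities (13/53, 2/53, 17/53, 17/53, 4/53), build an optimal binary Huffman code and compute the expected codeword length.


Huffman construction (repeatedly merge the two least-probable nodes; each merge adds 1 bit to every symbol beneath it): 2/53 + 4/53 = 6/53; 6/53 + 13/53 = 19/53; 17/53 + 17/53 = 34/53; 19/53 + 34/53 = 1. Resulting codeword lengths (in the order the probabilities were given): (2, 3, 2, 2, 3). L_avg = sum(p_i * l_i) = 13/53*2 + 2/53*3 + 17/53*2 + 17/53*2 + 4/53*3 = 112/53 = 2.1132

2.1132 bits


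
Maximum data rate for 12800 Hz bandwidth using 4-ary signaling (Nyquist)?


Rate = 2 * B * log2(M) = 2 * 12800 * 2.0 = 51200.0

51200.0 bps


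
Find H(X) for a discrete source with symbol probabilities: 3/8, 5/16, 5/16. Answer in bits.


H = -sum(p_i * log2(p_i)). Terms: -(3/8)*log2(3/8) = 0.530639; -(5/16)*log2(5/16) = 0.524397; -(5/16)*log2(5/16) = 0.524397. H = 0.530639 + 0.524397 + 0.524397 = 1.5794

1.5794 bits


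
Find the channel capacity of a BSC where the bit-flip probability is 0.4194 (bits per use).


H(p) = -p*log2(p) - (1-p)*log2(1-p) = -0.4194*log2(0.4194) - 0.5806*log2(0.5806) = 0.525760 + 0.455413 = 0.9812. C = 1 - H(p) = 1 - 0.9812 = 0.0188

0.0188 bits


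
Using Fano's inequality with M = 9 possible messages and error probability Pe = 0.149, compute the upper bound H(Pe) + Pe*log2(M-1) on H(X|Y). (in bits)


H(Pe) = -Pe*log2(Pe) - (1-Pe)*log2(1-Pe) = -0.149*log2(0.149) - 0.851*log2(0.851) = 0.409246 + 0.198086 = 0.6073. Pe*log2(M-1) = 0.149*log2(8) = 0.447000. Bound = H(Pe) + Pe*log2(M-1) = 0.409246 + 0.198086 + 0.447000 = 1.0543

1.0543 bits


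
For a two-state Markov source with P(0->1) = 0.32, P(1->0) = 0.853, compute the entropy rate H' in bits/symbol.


Stationary distribution: pi_0 = p10/(p01+p10) = 0.7272, pi_1 = 0.2728. Entropy rate H' = pi_0*H(p01) + pi_1*H(p10) = 0.7272*0.9044 + 0.2728*0.6023 = 0.822

0.822 bits/symbol


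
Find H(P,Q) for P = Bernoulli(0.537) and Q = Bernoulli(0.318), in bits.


H(P,Q) = -p*log2(q) - (1-p)*log2(1-q). -0.537*log2(0.318) = 0.887608; -0.463*log2(0.682) = 0.255648. H(P,Q) = 0.887608 + 0.255648 = 1.1433

1.1433 bits


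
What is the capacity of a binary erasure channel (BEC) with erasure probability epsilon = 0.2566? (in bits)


C = 1 - epsilon = 1 - 0.2566 = 0.7434

0.7434 bits


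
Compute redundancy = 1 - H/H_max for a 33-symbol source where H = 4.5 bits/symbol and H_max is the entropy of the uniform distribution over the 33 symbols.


H_max = log2(K) = log2(33) = 5.0444 bits/symbol. Redundancy = 1 - H/H_max = 1 - 4.5/5.0444 = 1 - 0.8921 = 0.1079

0.1079


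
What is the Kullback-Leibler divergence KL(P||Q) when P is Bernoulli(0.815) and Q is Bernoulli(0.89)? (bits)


KL = p*log2(p/q) + (1-p)*log2((1-p)/(1-q)) = 0.815*log2(0.815/0.89) + 0.185*log2(0.185/0.11) = 0.0352

0.0352 bits


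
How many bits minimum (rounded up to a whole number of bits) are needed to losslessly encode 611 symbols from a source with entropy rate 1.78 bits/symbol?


Minimum bits >= n * H = 611 * 1.78 = 1087.58, rounded up to a whole number of bits = 1088

1088 bits


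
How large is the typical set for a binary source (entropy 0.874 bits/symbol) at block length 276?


log2|A_typical| = nH = 276 * 0.874 = 241.224, so |A_typical| ~ 2^241.224 = 4.127e+72

4.127e+72


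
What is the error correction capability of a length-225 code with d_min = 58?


Correction capability = floor((d-1)/2) = floor((58-1)/2) = 28

28 errors


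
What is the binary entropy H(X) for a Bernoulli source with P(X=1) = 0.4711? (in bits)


H = -p*log2(p) - (1-p)*log2(1-p). -0.4711*log2(0.4711) = 0.511565; -0.5289*log2(0.5289) = 0.486024. H = 0.511565 + 0.486024 = 0.9976

0.9976 bits


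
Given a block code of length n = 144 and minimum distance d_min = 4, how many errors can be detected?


Detection capability = d_min - 1 = 4 - 1 = 3

3 errors


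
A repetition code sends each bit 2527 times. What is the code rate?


Rate = k/n = 1/2527

1/2527


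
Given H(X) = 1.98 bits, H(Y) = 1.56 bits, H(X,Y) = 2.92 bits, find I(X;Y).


I(X;Y) = H(X) + H(Y) - H(X,Y) = 1.98 + 1.56 - 2.92 = 0.62

0.62 bits


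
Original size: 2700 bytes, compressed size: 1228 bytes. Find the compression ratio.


Ratio = original / compressed = 2700 / 1228 = 2.1987

2.1987


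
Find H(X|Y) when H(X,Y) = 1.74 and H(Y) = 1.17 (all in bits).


H(X|Y) = H(X,Y) - H(Y) = 1.74 - 1.17 = 0.57

0.57 bits


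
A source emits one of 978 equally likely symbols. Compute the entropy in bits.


H = log2(n) = log2(978) = 9.9337

9.9337 bits


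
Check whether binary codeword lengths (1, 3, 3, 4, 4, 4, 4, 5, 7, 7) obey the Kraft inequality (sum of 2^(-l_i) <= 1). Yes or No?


Kraft sum = sum(2^(-l_i)) = 1.0469, need <= 1. Result: violated (a binary prefix-free code with these lengths cannot exist)

No


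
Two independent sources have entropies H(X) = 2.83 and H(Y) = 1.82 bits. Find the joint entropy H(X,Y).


For independent variables, H(X,Y) = H(X) + H(Y) = 2.83 + 1.82 = 4.65

4.65 bits


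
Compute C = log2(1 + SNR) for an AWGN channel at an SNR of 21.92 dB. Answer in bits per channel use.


SNR_linear = 10^(21.92/10) = 155.5966; C = log2(1 + SNR_linear) = log2(1 + 155.5966) = 7.2909

7.2909 bits/channel use


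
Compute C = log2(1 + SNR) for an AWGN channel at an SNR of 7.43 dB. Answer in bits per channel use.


SNR_linear = 10^(7.43/10) = 5.5335; C = log2(1 + SNR_linear) = log2(1 + 5.5335) = 2.7079

2.7079 bits/channel use


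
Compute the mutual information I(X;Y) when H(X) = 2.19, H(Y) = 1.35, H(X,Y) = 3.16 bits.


I(X;Y) = H(X) + H(Y) - H(X,Y) = 2.19 + 1.35 - 3.16 = 0.38

0.38 bits


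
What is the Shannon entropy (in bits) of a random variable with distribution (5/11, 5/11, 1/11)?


H = -sum(p_i * log2(p_i)). Terms: -(5/11)*log2(5/11) = 0.517047; -(5/11)*log2(5/11) = 0.517047; -(1/11)*log2(1/11) = 0.314494. H = 0.517047 + 0.517047 + 0.314494 = 1.3486

1.3486 bits


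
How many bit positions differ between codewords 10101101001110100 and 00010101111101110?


Count differing positions: ^ . ^ ^ ^ . . . ^ ^ . . ^ ^ . ^ . = 9 differences

9


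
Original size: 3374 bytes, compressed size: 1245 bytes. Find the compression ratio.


Ratio = original / compressed = 3374 / 1245 = 2.71

2.71


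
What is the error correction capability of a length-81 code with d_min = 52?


Correction capability = floor((d-1)/2) = floor((52-1)/2) = 25

25 errors


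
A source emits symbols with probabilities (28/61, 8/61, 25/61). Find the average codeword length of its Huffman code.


Huffman construction (repeatedly merge the two least-probable nodes; each merge adds 1 bit to every symbol beneath it): 8/61 + 25/61 = 33/61; 28/61 + 33/61 = 1. Resulting codeword lengths (in the order the probabilities were given): (1, 2, 2). L_avg = sum(p_i * l_i) = 28/61*1 + 8/61*2 + 25/61*2 = 94/61 = 1.541

1.541 bits


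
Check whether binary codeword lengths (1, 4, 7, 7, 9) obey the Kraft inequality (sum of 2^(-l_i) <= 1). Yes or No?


Kraft sum = sum(2^(-l_i)) = 0.5801, need <= 1. Result: satisfied (a binary prefix-free code with these lengths exists)

Yes


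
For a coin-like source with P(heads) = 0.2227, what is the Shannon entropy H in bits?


H = -p*log2(p) - (1-p)*log2(1-p). -0.2227*log2(0.2227) = 0.482552; -0.7773*log2(0.7773) = 0.282515. H = 0.482552 + 0.282515 = 0.7651

0.7651 bits


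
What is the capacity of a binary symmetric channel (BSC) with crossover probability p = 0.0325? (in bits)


H(p) = -p*log2(p) - (1-p)*log2(1-p) = -0.0325*log2(0.0325) - 0.9675*log2(0.9675) = 0.160661 + 0.046117 = 0.2068. C = 1 - H(p) = 1 - 0.2068 = 0.7932

0.7932 bits


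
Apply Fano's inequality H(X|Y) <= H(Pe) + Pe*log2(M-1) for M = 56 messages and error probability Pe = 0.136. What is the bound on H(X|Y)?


H(Pe) = -Pe*log2(Pe) - (1-Pe)*log2(1-Pe) = -0.136*log2(0.136) - 0.864*log2(0.864) = 0.391452 + 0.182215 = 0.5737. Pe*log2(M-1) = 0.136*log2(55) = 0.786265. Bound = H(Pe) + Pe*log2(M-1) = 0.391452 + 0.182215 + 0.786265 = 1.3599

1.3599 bits


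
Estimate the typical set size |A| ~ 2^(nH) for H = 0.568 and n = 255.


log2|A_typical| = nH = 255 * 0.568 = 144.84, so |A_typical| ~ 2^144.84 = 3.992e+43

3.992e+43


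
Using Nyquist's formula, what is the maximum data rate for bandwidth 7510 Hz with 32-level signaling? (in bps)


Rate = 2 * B * log2(M) = 2 * 7510 * 5.0 = 75100.0

75100.0 bps


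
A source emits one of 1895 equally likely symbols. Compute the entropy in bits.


H = log2(n) = log2(1895) = 10.888

10.888 bits


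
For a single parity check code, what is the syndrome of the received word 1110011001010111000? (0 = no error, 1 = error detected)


Syndrome = XOR of all bits = 1 XOR 1 XOR 1 XOR 0 XOR 0 XOR 1 XOR 1 XOR 0 XOR 0 XOR 1 XOR 0 XOR 1 XOR 0 XOR 1 XOR 1 XOR 1 XOR 0 XOR 0 XOR 0 = 0

0


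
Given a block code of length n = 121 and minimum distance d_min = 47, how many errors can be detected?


Detection capability = d_min - 1 = 47 - 1 = 46

46 errors


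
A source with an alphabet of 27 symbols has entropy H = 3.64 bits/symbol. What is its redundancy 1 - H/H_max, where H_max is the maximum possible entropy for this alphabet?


H_max = log2(K) = log2(27) = 4.7549 bits/symbol. Redundancy = 1 - H/H_max = 1 - 3.64/4.7549 = 1 - 0.7655 = 0.2345

0.2345


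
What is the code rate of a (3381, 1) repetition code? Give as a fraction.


Rate = k/n = 1/3381

1/3381


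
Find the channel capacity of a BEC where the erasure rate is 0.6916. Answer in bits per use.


C = 1 - epsilon = 1 - 0.6916 = 0.3084

0.3084 bits


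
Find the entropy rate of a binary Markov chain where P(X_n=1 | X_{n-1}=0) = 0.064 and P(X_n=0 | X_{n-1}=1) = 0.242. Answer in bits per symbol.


Stationary distribution: pi_0 = p10/(p01+p10) = 0.7908, pi_1 = 0.2092. Entropy rate H' = pi_0*H(p01) + pi_1*H(p10) = 0.7908*0.3431 + 0.2092*0.7984 = 0.4383

0.4383 bits/symbol


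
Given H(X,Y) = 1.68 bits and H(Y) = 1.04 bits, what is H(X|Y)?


H(X|Y) = H(X,Y) - H(Y) = 1.68 - 1.04 = 0.64

0.64 bits


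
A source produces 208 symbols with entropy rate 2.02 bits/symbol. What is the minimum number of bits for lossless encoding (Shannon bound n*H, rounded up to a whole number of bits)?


Minimum bits >= n * H = 208 * 2.02 = 420.16, rounded up to a whole number of bits = 421

421 bits


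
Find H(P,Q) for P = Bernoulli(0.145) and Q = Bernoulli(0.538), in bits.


H(P,Q) = -p*log2(q) - (1-p)*log2(1-q). -0.145*log2(0.538) = 0.129677; -0.855*log2(0.462) = 0.952500. H(P,Q) = 0.129677 + 0.952500 = 1.0822

1.0822 bits


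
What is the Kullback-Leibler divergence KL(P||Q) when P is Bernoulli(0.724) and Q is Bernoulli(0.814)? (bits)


KL = p*log2(p/q) + (1-p)*log2((1-p)/(1-q)) = 0.724*log2(0.724/0.814) + 0.276*log2(0.276/0.186) = 0.0348

0.0348 bits


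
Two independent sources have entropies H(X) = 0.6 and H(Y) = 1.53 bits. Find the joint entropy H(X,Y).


For independent variables, H(X,Y) = H(X) + H(Y) = 0.6 + 1.53 = 2.13

2.13 bits


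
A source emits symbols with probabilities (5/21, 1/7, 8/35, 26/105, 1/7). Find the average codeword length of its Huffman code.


Huffman construction (repeatedly merge the two least-probable nodes; each merge adds 1 bit to every symbol beneath it): 1/7 + 1/7 = 2/7; 8/35 + 5/21 = 7/15; 26/105 + 2/7 = 8/15; 7/15 + 8/15 = 1. Resulting codeword lengths (in the order the probabilities were given): (2, 3, 2, 2, 3). L_avg = sum(p_i * l_i) = 5/21*2 + 1/7*3 + 8/35*2 + 26/105*2 + 1/7*3 = 16/7 = 2.2857

2.2857 bits


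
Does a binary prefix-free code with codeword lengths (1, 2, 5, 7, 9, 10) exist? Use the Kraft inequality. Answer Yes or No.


Kraft sum = sum(2^(-l_i)) = 0.792, need <= 1. Result: satisfied (a binary prefix-free code with these lengths exists)

Yes


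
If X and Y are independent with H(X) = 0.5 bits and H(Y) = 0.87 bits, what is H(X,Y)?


For independent variables, H(X,Y) = H(X) + H(Y) = 0.5 + 0.87 = 1.37

1.37 bits


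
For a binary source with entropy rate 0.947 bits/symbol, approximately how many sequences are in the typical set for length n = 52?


log2|A_typical| = nH = 52 * 0.947 = 49.244, so |A_typical| ~ 2^49.244 = 6.667e+14

6.667e+14


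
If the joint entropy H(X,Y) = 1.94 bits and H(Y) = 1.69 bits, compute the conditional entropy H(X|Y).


H(X|Y) = H(X,Y) - H(Y) = 1.94 - 1.69 = 0.25

0.25 bits


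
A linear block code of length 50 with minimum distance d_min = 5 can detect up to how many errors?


Detection capability = d_min - 1 = 5 - 1 = 4

4 errors


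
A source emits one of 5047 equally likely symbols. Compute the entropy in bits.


H = log2(n) = log2(5047) = 12.3012

12.3012 bits


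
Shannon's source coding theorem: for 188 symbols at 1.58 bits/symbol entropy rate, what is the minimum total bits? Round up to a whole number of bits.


Minimum bits >= n * H = 188 * 1.58 = 297.04, rounded up to a whole number of bits = 298

298 bits


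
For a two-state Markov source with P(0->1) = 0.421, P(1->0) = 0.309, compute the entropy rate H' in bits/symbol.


Stationary distribution: pi_0 = p10/(p01+p10) = 0.4233, pi_1 = 0.5767. Entropy rate H' = pi_0*H(p01) + pi_1*H(p10) = 0.4233*0.9819 + 0.5767*0.892 = 0.9301

0.9301 bits/symbol


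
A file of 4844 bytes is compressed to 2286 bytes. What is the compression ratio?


Ratio = original / compressed = 4844 / 2286 = 2.119

2.119


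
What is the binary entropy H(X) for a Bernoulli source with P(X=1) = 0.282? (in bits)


H = -p*log2(p) - (1-p)*log2(1-p). -0.282*log2(0.282) = 0.514998; -0.718*log2(0.718) = 0.343164. H = 0.514998 + 0.343164 = 0.8582

0.8582 bits


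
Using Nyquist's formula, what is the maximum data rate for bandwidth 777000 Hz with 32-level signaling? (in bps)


Rate = 2 * B * log2(M) = 2 * 777000 * 5.0 = 7770000.0

7770000.0 bps


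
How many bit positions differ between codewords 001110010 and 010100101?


Count differing positions: . ^ ^ . ^ . ^ ^ ^ = 6 differences

6


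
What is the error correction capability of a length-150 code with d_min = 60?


Correction capability = floor((d-1)/2) = floor((60-1)/2) = 29

29 errors


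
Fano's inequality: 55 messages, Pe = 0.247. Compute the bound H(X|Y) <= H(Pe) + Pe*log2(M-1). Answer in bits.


H(Pe) = -Pe*log2(Pe) - (1-Pe)*log2(1-Pe) = -0.247*log2(0.247) - 0.753*log2(0.753) = 0.498302 + 0.308187 = 0.8065. Pe*log2(M-1) = 0.247*log2(54) = 1.421457. Bound = H(Pe) + Pe*log2(M-1) = 0.498302 + 0.308187 + 1.421457 = 2.2279

2.2279 bits


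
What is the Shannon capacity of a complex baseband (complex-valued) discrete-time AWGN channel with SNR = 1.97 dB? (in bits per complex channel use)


SNR_linear = 10^(1.97/10) = 1.574; C = log2(1 + SNR_linear) = log2(1 + 1.574) = 1.364

1.364 bits/channel use


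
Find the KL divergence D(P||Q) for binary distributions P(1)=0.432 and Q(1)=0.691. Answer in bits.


KL = p*log2(p/q) + (1-p)*log2((1-p)/(1-q)) = 0.432*log2(0.432/0.691) + 0.568*log2(0.568/0.309) = 0.2061

0.2061 bits


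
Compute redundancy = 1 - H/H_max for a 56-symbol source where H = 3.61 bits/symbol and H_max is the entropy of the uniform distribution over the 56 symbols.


H_max = log2(K) = log2(56) = 5.8074 bits/symbol. Redundancy = 1 - H/H_max = 1 - 3.61/5.8074 = 1 - 0.6216 = 0.3784

0.3784


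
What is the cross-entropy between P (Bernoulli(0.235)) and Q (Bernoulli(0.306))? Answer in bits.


H(P,Q) = -p*log2(q) - (1-p)*log2(1-q). -0.235*log2(0.306) = 0.401473; -0.765*log2(0.694) = 0.403149. H(P,Q) = 0.401473 + 0.403149 = 0.8046

0.8046 bits


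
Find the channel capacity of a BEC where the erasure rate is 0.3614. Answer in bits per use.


C = 1 - epsilon = 1 - 0.3614 = 0.6386

0.6386 bits


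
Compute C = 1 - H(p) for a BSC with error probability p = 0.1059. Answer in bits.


H(p) = -p*log2(p) - (1-p)*log2(1-p) = -0.1059*log2(0.1059) - 0.8941*log2(0.8941) = 0.343034 + 0.144390 = 0.4874. C = 1 - H(p) = 1 - 0.4874 = 0.5126

0.5126 bits


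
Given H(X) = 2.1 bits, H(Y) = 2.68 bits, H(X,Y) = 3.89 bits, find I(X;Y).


I(X;Y) = H(X) + H(Y) - H(X,Y) = 2.1 + 2.68 - 3.89 = 0.89

0.89 bits


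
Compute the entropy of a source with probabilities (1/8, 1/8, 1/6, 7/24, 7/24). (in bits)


H = -sum(p_i * log2(p_i)). Terms: -(1/8)*log2(1/8) = 0.375000; -(1/8)*log2(1/8) = 0.375000; -(1/6)*log2(1/6) = 0.430827; -(7/24)*log2(7/24) = 0.518469; -(7/24)*log2(7/24) = 0.518469. H = 0.375000 + 0.375000 + 0.430827 + 0.518469 + 0.518469 = 2.2178

2.2178 bits


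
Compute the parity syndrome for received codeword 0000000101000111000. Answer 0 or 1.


Syndrome = XOR of all bits = 0 XOR 0 XOR 0 XOR 0 XOR 0 XOR 0 XOR 0 XOR 1 XOR 0 XOR 1 XOR 0 XOR 0 XOR 0 XOR 1 XOR 1 XOR 1 XOR 0 XOR 0 XOR 0 = 1

1


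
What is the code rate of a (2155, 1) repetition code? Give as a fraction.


Rate = k/n = 1/2155

1/2155


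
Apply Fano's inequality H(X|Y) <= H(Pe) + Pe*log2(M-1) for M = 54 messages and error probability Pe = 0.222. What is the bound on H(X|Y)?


H(Pe) = -Pe*log2(Pe) - (1-Pe)*log2(1-Pe) = -0.222*log2(0.222) - 0.778*log2(0.778) = 0.482044 + 0.281759 = 0.7638. Pe*log2(M-1) = 0.222*log2(53) = 1.271598. Bound = H(Pe) + Pe*log2(M-1) = 0.482044 + 0.281759 + 1.271598 = 2.0354

2.0354 bits


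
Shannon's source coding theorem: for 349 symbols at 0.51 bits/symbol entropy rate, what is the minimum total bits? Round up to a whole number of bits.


Minimum bits >= n * H = 349 * 0.51 = 177.99, rounded up to a whole number of bits = 178

178 bits


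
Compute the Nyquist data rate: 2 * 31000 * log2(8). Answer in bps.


Rate = 2 * B * log2(M) = 2 * 31000 * 3.0 = 186000.0

186000.0 bps


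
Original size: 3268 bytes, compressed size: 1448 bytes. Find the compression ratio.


Ratio = original / compressed = 3268 / 1448 = 2.2569

2.2569


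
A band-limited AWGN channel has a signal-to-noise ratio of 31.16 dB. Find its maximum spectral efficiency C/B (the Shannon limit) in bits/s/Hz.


SNR_linear = 10^(31.16/10) = 1306.1709; C/B = log2(1 + SNR_linear) = log2(1 + 1306.1709) = 10.3522

10.3522 bits/s/Hz


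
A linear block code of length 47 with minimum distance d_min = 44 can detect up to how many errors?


Detection capability = d_min - 1 = 44 - 1 = 43

43 errors


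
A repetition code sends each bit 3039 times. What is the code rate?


Rate = k/n = 1/3039

1/3039


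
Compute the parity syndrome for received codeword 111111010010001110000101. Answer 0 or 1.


Syndrome = XOR of all bits = 1 XOR 1 XOR 1 XOR 1 XOR 1 XOR 1 XOR 0 XOR 1 XOR 0 XOR 0 XOR 1 XOR 0 XOR 0 XOR 0 XOR 1 XOR 1 XOR 1 XOR 0 XOR 0 XOR 0 XOR 0 XOR 1 XOR 0 XOR 1 = 1

1


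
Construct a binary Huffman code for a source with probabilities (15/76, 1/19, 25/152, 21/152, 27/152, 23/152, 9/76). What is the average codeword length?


Huffman construction (repeatedly merge the two least-probable nodes; each merge adds 1 bit to every symbol beneath it): 1/19 + 9/76 = 13/76; 21/152 + 23/152 = 11/38; 25/152 + 13/76 = 51/152; 27/152 + 15/76 = 3/8; 11/38 + 51/152 = 5/8; 3/8 + 5/8 = 1. Resulting codeword lengths (in the order the probabilities were given): (2, 4, 3, 3, 2, 3, 4). L_avg = sum(p_i * l_i) = 15/76*2 + 1/19*4 + 25/152*3 + 21/152*3 + 27/152*2 + 23/152*3 + 9/76*4 = 425/152 = 2.7961

2.7961 bits


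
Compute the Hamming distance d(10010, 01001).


Count differing positions: ^ ^ . ^ ^ = 4 differences

4


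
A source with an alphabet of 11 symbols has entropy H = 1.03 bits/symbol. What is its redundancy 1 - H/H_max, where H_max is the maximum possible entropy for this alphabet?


H_max = log2(K) = log2(11) = 3.4594 bits/symbol. Redundancy = 1 - H/H_max = 1 - 1.03/3.4594 = 1 - 0.2977 = 0.7023

0.7023


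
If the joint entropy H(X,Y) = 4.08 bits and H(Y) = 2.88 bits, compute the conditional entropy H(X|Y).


H(X|Y) = H(X,Y) - H(Y) = 4.08 - 2.88 = 1.2

1.2 bits


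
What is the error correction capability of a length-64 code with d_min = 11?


Correction capability = floor((d-1)/2) = floor((11-1)/2) = 5

5 errors


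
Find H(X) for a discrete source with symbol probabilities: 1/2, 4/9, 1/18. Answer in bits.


H = -sum(p_i * log2(p_i)). Terms: -(1/2)*log2(1/2) = 0.500000; -(4/9)*log2(4/9) = 0.519967; -(1/18)*log2(1/18) = 0.231663. H = 0.500000 + 0.519967 + 0.231663 = 1.2516

1.2516 bits


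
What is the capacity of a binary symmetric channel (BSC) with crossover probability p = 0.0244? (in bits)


H(p) = -p*log2(p) - (1-p)*log2(1-p) = -0.0244*log2(0.0244) - 0.9756*log2(0.9756) = 0.130710 + 0.034769 = 0.1655. C = 1 - H(p) = 1 - 0.1655 = 0.8345

0.8345 bits


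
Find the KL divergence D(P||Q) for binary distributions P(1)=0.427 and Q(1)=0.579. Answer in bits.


KL = p*log2(p/q) + (1-p)*log2((1-p)/(1-q)) = 0.427*log2(0.427/0.579) + 0.573*log2(0.573/0.421) = 0.0672

0.0672 bits


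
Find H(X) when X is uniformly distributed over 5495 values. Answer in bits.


H = log2(n) = log2(5495) = 12.4239

12.4239 bits


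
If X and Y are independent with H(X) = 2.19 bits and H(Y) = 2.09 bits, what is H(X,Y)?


For independent variables, H(X,Y) = H(X) + H(Y) = 2.19 + 2.09 = 4.28

4.28 bits


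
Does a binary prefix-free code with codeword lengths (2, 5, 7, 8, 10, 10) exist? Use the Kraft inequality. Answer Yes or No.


Kraft sum = sum(2^(-l_i)) = 0.2949, need <= 1. Result: satisfied (a binary prefix-free code with these lengths exists)

Yes


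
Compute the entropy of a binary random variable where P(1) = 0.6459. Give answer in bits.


H = -p*log2(p) - (1-p)*log2(1-p). -0.6459*log2(0.6459) = 0.407316; -0.3541*log2(0.3541) = 0.530361. H = 0.407316 + 0.530361 = 0.9377

0.9377 bits


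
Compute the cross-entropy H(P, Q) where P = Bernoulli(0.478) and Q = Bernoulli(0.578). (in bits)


H(P,Q) = -p*log2(q) - (1-p)*log2(1-q). -0.478*log2(0.578) = 0.378030; -0.522*log2(0.422) = 0.649726. H(P,Q) = 0.378030 + 0.649726 = 1.0278

1.0278 bits


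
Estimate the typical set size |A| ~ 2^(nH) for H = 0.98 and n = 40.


log2|A_typical| = nH = 40 * 0.98 = 39.2, so |A_typical| ~ 2^39.2 = 6.315e+11

6.315e+11
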